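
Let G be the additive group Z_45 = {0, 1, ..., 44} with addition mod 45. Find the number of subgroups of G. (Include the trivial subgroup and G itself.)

6

A cyclic group of order 45 has exactly one subgroup for each divisor of 45.
Divisors of 45: 1, 3, 5, 9, 15, 45.
So Z_45 has 6 subgroups.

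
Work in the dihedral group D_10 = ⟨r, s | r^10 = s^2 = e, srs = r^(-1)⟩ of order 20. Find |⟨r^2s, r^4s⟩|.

|⟨r^2s⟩| = 2 and |⟨r^4s⟩| = 2, so |H| is a multiple of lcm(2, 2) = 2 and divides |G| = 20.
Closing under the operation: H = {e, r^2, r^4, r^6, r^8, s, r^2s, r^4s, r^6s, r^8s}, so |H| = 10.

10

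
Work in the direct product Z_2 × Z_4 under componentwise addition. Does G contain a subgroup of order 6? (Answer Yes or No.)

No

6 does not divide |G| = 8, so by Lagrange no subgroup of order 6 exists.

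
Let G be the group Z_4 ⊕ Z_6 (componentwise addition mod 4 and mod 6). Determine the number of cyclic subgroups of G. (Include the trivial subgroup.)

12

Each element a generates a cyclic subgroup ⟨a⟩; distinct elements may generate the same one (a cyclic group of order d has φ(d) generators).
Cyclic subgroups by order — order 1: 1; order 2: 3; order 3: 1; order 4: 2; order 6: 3; order 12: 2.
Total: 12.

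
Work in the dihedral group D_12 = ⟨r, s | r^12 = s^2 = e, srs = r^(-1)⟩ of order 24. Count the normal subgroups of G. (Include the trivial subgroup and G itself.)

9

G has 34 subgroups. Checking conjugation-invariance by order — order 1: 1/1 normal; order 2: 1/13 normal; order 3: 1/1 normal; order 4: 1/7 normal; order 6: 1/5 normal; order 8: 0/3 normal; order 12: 3/3 normal; order 24: 1/1 normal.
Total normal subgroups: 9.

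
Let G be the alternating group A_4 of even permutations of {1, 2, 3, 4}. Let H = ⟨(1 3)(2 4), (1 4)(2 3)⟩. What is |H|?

4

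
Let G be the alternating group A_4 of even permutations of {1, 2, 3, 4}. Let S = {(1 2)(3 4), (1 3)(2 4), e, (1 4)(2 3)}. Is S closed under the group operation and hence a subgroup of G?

Yes

|S| = 4 divides |G| = 12, consistent with Lagrange.
S contains the identity, every element's inverse is in S, and S is closed under ∘: it is a subgroup.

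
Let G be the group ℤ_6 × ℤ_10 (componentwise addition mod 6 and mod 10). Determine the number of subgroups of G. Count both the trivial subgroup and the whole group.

|G| = 60, so by Lagrange every subgroup order divides 60. Divisors: 1, 2, 3, 4, 5, 6, 10, 12, 15, 20, 30, 60.
Subgroups by order — order 1: 1; order 2: 3; order 3: 1; order 4: 1; order 5: 1; order 6: 3; order 10: 3; order 12: 1; order 15: 1; order 20: 1; order 30: 3; order 60: 1.
Total: 1 + 3 + 1 + 1 + 1 + 3 + 3 + 1 + 1 + 1 + 3 + 1 = 20.

20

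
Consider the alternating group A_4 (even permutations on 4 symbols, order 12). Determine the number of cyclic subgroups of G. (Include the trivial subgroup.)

8

Each element a generates a cyclic subgroup ⟨a⟩; distinct elements may generate the same one (a cyclic group of order d has φ(d) generators).
Cyclic subgroups by order — order 1: 1; order 2: 3; order 3: 4.
Total: 8.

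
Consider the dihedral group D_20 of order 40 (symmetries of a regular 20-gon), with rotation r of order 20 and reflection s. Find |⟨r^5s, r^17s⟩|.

10

|⟨r^5s⟩| = 2 and |⟨r^17s⟩| = 2, so |H| is a multiple of lcm(2, 2) = 2 and divides |G| = 40.
Closing under the operation: H = {e, r^4, r^8, r^12, r^16, rs, r^5s, r^9s, r^13s, r^17s}, so |H| = 10.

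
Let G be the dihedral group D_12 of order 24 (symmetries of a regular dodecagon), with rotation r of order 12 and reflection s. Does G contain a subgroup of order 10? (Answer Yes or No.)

No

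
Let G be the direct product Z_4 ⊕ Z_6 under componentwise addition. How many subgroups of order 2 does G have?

|G| = 24 and 2 | 24, so subgroups of order 2 are possible by Lagrange.
The subgroups of order 2 are: {(0,0), (0,3)}; {(0,0), (2,0)}; {(0,0), (2,3)}.
So G has 3 subgroups of order 2.

3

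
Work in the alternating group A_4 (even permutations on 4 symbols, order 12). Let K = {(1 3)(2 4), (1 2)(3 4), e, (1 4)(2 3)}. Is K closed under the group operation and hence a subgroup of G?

|K| = 4 divides |G| = 12, consistent with Lagrange.
K contains the identity, every element's inverse is in K, and K is closed under ∘: it is a subgroup.

Yes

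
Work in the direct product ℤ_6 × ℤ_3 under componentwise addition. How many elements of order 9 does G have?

0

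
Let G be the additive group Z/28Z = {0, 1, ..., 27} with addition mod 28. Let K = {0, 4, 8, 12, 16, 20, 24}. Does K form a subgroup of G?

|K| = 7 divides |G| = 28, consistent with Lagrange.
K contains the identity, every element's inverse is in K, and K is closed under +: it is a subgroup.
In fact K = ⟨16⟩.

Yes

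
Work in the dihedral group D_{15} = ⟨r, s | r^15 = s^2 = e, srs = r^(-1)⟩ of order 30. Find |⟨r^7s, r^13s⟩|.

10

|⟨r^7s⟩| = 2 and |⟨r^13s⟩| = 2, so |H| is a multiple of lcm(2, 2) = 2 and divides |G| = 30.
Closing under the operation: H = {e, r^3, r^6, r^9, r^12, rs, r^4s, r^7s, r^10s, r^13s}, so |H| = 10.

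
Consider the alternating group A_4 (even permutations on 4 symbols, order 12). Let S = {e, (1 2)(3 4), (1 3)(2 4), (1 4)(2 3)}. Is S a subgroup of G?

Yes

|S| = 4 divides |G| = 12, consistent with Lagrange.
S contains the identity, every element's inverse is in S, and S is closed under ∘: it is a subgroup.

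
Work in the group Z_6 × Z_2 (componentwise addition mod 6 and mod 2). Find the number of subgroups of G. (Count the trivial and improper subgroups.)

10

|G| = 12, so by Lagrange every subgroup order divides 12. Divisors: 1, 2, 3, 4, 6, 12.
Subgroups by order — order 1: 1; order 2: 3; order 3: 1; order 4: 1; order 6: 3; order 12: 1.
Total: 1 + 3 + 1 + 1 + 3 + 1 = 10.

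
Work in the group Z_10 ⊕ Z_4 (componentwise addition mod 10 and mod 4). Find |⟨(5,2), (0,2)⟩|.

4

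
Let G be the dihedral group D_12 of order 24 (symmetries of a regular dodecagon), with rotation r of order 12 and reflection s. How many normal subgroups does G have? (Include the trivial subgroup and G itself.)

G has 34 subgroups. Checking conjugation-invariance by order — order 1: 1/1 normal; order 2: 1/13 normal; order 3: 1/1 normal; order 4: 1/7 normal; order 6: 1/5 normal; order 8: 0/3 normal; order 12: 3/3 normal; order 24: 1/1 normal.
Total normal subgroups: 9.

9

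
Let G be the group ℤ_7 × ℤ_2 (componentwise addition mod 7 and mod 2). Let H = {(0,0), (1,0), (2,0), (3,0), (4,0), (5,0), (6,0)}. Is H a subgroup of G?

|H| = 7 divides |G| = 14, consistent with Lagrange.
H contains the identity, every element's inverse is in H, and H is closed under +: it is a subgroup.
In fact H = ⟨(4,0)⟩.

Yes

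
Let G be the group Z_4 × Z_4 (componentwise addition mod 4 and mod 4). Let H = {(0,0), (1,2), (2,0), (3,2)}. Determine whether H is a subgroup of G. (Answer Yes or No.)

Yes

|H| = 4 divides |G| = 16, consistent with Lagrange.
H contains the identity, every element's inverse is in H, and H is closed under +: it is a subgroup.
In fact H = ⟨(3,2)⟩.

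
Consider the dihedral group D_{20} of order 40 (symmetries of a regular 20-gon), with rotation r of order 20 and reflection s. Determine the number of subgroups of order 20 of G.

|G| = 40 and 20 | 40, so subgroups of order 20 are possible by Lagrange.
The subgroups of order 20 are: {e, r, r^2, r^3, r^4, r^5, r^6, r^7, r^8, r^9, r^10, r^11, r^12, r^13, r^14, r^15, r^16, r^17, r^18, r^19}; {e, r^2, r^4, r^6, r^8, r^10, r^12, r^14, r^16, r^18, s, r^2s, r^4s, r^6s, r^8s, r^10s, r^12s, r^14s, r^16s, r^18s}; {e, r^2, r^4, r^6, r^8, r^10, r^12, r^14, r^16, r^18, rs, r^3s, r^5s, r^7s, r^9s, r^11s, r^13s, r^15s, r^17s, r^19s}.
So G has 3 subgroups of order 20.

3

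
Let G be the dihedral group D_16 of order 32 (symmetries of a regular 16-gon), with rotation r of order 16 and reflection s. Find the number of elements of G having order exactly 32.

0

No element of G has order 32 (even though 32 | 32).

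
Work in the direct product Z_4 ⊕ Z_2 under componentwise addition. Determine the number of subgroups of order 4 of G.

|G| = 8 and 4 | 8, so subgroups of order 4 are possible by Lagrange.
The subgroups of order 4 are: {(0,0), (0,1), (2,0), (2,1)}; {(0,0), (1,0), (2,0), (3,0)}; {(0,0), (1,1), (2,0), (3,1)}.
So G has 3 subgroups of order 4.

3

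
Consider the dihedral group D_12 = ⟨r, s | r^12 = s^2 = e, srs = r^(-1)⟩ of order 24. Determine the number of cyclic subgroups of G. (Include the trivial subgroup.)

18

A cyclic subgroup of order d is generated by each of its φ(d) elements of order d, so the cyclic subgroups of order d number (#elements of order d)/φ(d).
Cyclic subgroups by order — order 1: 1; order 2: 13; order 3: 1; order 4: 1; order 6: 1; order 12: 1.
Total: 18.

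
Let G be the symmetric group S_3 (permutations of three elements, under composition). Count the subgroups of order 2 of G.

|G| = 6 and 2 | 6, so subgroups of order 2 are possible by Lagrange.
The subgroups of order 2 are: {e, (1 2)}; {e, (1 3)}; {e, (2 3)}.
So G has 3 subgroups of order 2.

3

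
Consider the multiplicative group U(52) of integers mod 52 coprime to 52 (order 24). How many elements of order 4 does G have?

The elements of order 4 are: 5, 21, 31, 47.
That's 4.

4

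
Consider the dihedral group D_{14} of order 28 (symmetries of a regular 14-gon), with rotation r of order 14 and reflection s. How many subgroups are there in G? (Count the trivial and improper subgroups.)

28

|G| = 28, so by Lagrange every subgroup order divides 28. Divisors: 1, 2, 4, 7, 14, 28.
Subgroups by order — order 1: 1; order 2: 15; order 4: 7; order 7: 1; order 14: 3; order 28: 1.
Total: 1 + 15 + 7 + 1 + 3 + 1 = 28.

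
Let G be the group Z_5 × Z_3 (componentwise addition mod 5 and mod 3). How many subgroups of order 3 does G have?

|G| = 15 and 3 | 15, so subgroups of order 3 are possible by Lagrange.
The subgroups of order 3 are: {(0,0), (0,1), (0,2)}.
So G has 1 subgroup of order 3.

1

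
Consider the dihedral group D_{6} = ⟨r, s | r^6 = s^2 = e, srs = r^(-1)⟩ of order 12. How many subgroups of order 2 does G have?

|G| = 12 and 2 | 12, so subgroups of order 2 are possible by Lagrange.
The subgroups of order 2 are: {e, r^2s}; {e, r^3}; {e, r^3s}; {e, r^4s}; … (7 in all).
So G has 7 subgroups of order 2.

7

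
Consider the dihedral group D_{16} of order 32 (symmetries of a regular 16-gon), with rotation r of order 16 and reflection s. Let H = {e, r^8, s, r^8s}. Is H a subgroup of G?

Yes

|H| = 4 divides |G| = 32, consistent with Lagrange.
H contains the identity, every element's inverse is in H, and H is closed under ·: it is a subgroup.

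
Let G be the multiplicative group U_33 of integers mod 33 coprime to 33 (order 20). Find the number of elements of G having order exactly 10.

Enumerating element orders in G gives 12 elements of order 10.

12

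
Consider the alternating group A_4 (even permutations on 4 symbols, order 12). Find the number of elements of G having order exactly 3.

8

The elements of order 3 are: (2 3 4), (2 4 3), (1 2 3), (1 2 4), (1 3 2), (1 3 4), (1 4 2), (1 4 3).
That's 8.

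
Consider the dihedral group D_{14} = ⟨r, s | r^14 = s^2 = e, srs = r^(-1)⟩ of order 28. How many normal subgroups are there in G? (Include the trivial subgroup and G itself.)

G has 28 subgroups. Checking conjugation-invariance by order — order 1: 1/1 normal; order 2: 1/15 normal; order 4: 0/7 normal; order 7: 1/1 normal; order 14: 3/3 normal; order 28: 1/1 normal.
Total normal subgroups: 7.

7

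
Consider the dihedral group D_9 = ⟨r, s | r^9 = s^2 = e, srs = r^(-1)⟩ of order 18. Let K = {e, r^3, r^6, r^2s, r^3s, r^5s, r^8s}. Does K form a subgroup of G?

No

|K| = 7 does not divide |G| = 18, so by Lagrange K is not a subgroup.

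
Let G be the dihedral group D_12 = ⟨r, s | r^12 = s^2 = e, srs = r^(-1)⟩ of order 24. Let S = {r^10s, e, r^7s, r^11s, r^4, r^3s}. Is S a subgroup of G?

No

r^4 ∈ S but its inverse r^8 ∉ S, so S is not a subgroup.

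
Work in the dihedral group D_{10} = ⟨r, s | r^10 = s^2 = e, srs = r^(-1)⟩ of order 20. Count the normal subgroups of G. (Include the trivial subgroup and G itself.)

7

G has 22 subgroups. Checking conjugation-invariance by order — order 1: 1/1 normal; order 2: 1/11 normal; order 4: 0/5 normal; order 5: 1/1 normal; order 10: 3/3 normal; order 20: 1/1 normal.
Total normal subgroups: 7.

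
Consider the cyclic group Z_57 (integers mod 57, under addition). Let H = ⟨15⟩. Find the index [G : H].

|⟨15⟩| = 19 and |G| = 57.
By Lagrange, [G : H] = |G|/|H| = 57/19 = 3.

3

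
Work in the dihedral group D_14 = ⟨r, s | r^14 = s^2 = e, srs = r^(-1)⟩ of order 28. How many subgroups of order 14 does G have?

|G| = 28 and 14 | 28, so subgroups of order 14 are possible by Lagrange.
The subgroups of order 14 are: {e, r, r^2, r^3, r^4, r^5, r^6, r^7, r^8, r^9, r^10, r^11, r^12, r^13}; {e, r^2, r^4, r^6, r^8, r^10, r^12, s, r^2s, r^4s, r^6s, r^8s, r^10s, r^12s}; {e, r^2, r^4, r^6, r^8, r^10, r^12, rs, r^3s, r^5s, r^7s, r^9s, r^11s, r^13s}.
So G has 3 subgroups of order 14.

3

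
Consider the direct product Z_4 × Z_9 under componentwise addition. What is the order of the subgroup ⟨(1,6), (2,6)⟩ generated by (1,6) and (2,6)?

12

|⟨(1,6)⟩| = 12 and |⟨(2,6)⟩| = 6, so |H| is a multiple of lcm(12, 6) = 12 and divides |G| = 36.
Closing under the operation: H = {(0,0), (0,3), (0,6), (1,0), (1,3), (1,6), (2,0), (2,3), (2,6), (3,0), (3,3), (3,6)}, so |H| = 12.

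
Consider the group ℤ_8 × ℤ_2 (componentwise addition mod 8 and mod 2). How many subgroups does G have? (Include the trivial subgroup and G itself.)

|G| = 16, so by Lagrange every subgroup order divides 16. Divisors: 1, 2, 4, 8, 16.
Subgroups by order — order 1: 1; order 2: 3; order 4: 3; order 8: 3; order 16: 1.
Total: 1 + 3 + 3 + 3 + 1 = 11.

11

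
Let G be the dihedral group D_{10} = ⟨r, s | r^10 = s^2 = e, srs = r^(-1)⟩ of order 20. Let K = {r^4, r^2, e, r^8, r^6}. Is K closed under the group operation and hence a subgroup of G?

|K| = 5 divides |G| = 20, consistent with Lagrange.
K contains the identity, every element's inverse is in K, and K is closed under ·: it is a subgroup.
In fact K = ⟨r^4⟩.

Yes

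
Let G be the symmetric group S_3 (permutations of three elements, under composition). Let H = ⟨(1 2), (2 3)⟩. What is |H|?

|⟨(1 2)⟩| = 2 and |⟨(2 3)⟩| = 2, so |H| is a multiple of lcm(2, 2) = 2 and divides |G| = 6.
Closing {(1 2), (2 3)} under the group operation gives all of G, so |H| = 6.

6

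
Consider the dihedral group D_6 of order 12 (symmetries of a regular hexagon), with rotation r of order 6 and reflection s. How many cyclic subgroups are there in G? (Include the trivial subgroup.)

A cyclic subgroup of order d is generated by each of its φ(d) elements of order d, so the cyclic subgroups of order d number (#elements of order d)/φ(d).
Cyclic subgroups by order — order 1: 1; order 2: 7; order 3: 1; order 6: 1.
Total: 10.

10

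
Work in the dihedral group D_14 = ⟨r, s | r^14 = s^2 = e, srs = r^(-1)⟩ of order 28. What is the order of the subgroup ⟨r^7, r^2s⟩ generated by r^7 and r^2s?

4

|⟨r^7⟩| = 2 and |⟨r^2s⟩| = 2, so |H| is a multiple of lcm(2, 2) = 2 and divides |G| = 28.
Closing under the operation: H = {e, r^7, r^2s, r^9s}, so |H| = 4.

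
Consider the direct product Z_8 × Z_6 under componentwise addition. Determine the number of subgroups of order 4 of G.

|G| = 48 and 4 | 48, so subgroups of order 4 are possible by Lagrange.
The subgroups of order 4 are: {(0,0), (0,3), (4,0), (4,3)}; {(0,0), (2,0), (4,0), (6,0)}; {(0,0), (2,3), (4,0), (6,3)}.
So G has 3 subgroups of order 4.

3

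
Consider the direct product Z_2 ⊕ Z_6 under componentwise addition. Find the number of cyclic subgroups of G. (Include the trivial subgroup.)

8

Group the elements of G by the cyclic subgroup they generate; each cyclic subgroup of order d accounts for φ(d) elements.
Cyclic subgroups by order — order 1: 1; order 2: 3; order 3: 1; order 6: 3.
Total: 8.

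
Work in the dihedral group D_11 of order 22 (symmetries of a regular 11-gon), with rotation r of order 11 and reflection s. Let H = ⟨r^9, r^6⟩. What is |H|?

|⟨r^9⟩| = 11 and |⟨r^6⟩| = 11, so |H| is a multiple of lcm(11, 11) = 11 and divides |G| = 22.
Closing under the operation: H = {e, r, r^2, r^3, r^4, r^5, r^6, r^7, r^8, r^9, r^10}, so |H| = 11.

11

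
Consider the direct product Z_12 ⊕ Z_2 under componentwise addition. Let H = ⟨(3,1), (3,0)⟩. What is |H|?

8

|⟨(3,1)⟩| = 4 and |⟨(3,0)⟩| = 4, so |H| is a multiple of lcm(4, 4) = 4 and divides |G| = 24.
Closing under the operation: H = {(0,0), (0,1), (3,0), (3,1), (6,0), (6,1), (9,0), (9,1)}, so |H| = 8.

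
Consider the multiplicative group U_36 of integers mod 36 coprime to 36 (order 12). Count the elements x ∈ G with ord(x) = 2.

The elements of order 2 are: 17, 19, 35.
That's 3.

3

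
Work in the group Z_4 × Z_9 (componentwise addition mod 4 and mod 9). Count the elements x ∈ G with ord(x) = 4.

2

An element (a,b) has order lcm(ord(a), ord(b)); count pairs with lcm equal to 4.
Enumerating gives 2 such elements.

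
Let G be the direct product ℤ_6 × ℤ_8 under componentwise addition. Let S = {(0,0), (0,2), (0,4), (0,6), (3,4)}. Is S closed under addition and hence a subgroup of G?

|S| = 5 does not divide |G| = 48, so by Lagrange S is not a subgroup.

No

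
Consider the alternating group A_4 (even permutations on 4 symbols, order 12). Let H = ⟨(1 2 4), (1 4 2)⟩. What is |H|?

3

|⟨(1 2 4)⟩| = 3 and |⟨(1 4 2)⟩| = 3, so |H| is a multiple of lcm(3, 3) = 3 and divides |G| = 12.
Closing under the operation: H = {e, (1 2 4), (1 4 2)}, so |H| = 3.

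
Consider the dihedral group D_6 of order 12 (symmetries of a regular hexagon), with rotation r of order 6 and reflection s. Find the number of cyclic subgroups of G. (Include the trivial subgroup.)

10

Each element a generates a cyclic subgroup ⟨a⟩; distinct elements may generate the same one (a cyclic group of order d has φ(d) generators).
Cyclic subgroups by order — order 1: 1; order 2: 7; order 3: 1; order 6: 1.
Total: 10.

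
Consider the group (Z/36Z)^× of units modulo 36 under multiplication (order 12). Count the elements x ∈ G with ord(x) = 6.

6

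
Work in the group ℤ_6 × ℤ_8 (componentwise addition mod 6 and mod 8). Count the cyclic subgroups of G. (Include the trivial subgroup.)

Group the elements of G by the cyclic subgroup they generate; each cyclic subgroup of order d accounts for φ(d) elements.
Cyclic subgroups by order — order 1: 1; order 2: 3; order 3: 1; order 4: 2; order 6: 3; order 8: 2; order 12: 2; order 24: 2.
Total: 16.

16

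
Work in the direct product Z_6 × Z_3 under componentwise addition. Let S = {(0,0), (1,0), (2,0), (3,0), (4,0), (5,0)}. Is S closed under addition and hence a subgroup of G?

Yes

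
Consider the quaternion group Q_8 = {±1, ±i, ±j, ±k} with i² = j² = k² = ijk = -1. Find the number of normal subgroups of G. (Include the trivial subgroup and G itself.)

G has 6 subgroups. Checking conjugation-invariance by order — order 1: 1/1 normal; order 2: 1/1 normal; order 4: 3/3 normal; order 8: 1/1 normal.
Total normal subgroups: 6.

6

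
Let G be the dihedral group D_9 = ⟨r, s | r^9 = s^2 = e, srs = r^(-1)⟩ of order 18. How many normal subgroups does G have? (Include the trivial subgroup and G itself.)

4

G has 16 subgroups. Checking conjugation-invariance by order — order 1: 1/1 normal; order 2: 0/9 normal; order 3: 1/1 normal; order 6: 0/3 normal; order 9: 1/1 normal; order 18: 1/1 normal.
Total normal subgroups: 4.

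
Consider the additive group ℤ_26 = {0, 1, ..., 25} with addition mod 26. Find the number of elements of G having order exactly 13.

12

In a cyclic group of order 26, the number of elements of order d (for d | 26) is φ(d).
φ(13) = 12.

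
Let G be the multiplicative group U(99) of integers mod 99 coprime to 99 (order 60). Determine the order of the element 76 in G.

Compute successive powers of 76 mod 99: 76, 34, 10, 67, 43, 1; 76^6 ≡ 1 (mod 99).
So |⟨76⟩| = 6.

6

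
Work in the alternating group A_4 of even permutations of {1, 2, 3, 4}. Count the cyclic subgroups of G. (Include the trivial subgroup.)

Each element a generates a cyclic subgroup ⟨a⟩; distinct elements may generate the same one (a cyclic group of order d has φ(d) generators).
Cyclic subgroups by order — order 1: 1; order 2: 3; order 3: 4.
Total: 8.

8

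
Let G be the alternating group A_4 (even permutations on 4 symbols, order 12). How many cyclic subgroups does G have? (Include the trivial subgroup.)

8

Group the elements of G by the cyclic subgroup they generate; each cyclic subgroup of order d accounts for φ(d) elements.
Cyclic subgroups by order — order 1: 1; order 2: 3; order 3: 4.
Total: 8.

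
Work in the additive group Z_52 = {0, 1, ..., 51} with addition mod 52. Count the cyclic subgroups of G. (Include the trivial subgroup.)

Each element a generates a cyclic subgroup ⟨a⟩; distinct elements may generate the same one (a cyclic group of order d has φ(d) generators).
Cyclic subgroups by order — order 1: 1; order 2: 1; order 4: 1; order 13: 1; order 26: 1; order 52: 1.
Total: 6.

6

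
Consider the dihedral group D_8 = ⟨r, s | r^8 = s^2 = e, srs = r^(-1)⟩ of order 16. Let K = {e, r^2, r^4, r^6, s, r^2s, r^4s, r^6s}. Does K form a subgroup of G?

Yes

|K| = 8 divides |G| = 16, consistent with Lagrange.
K contains the identity, every element's inverse is in K, and K is closed under ·: it is a subgroup.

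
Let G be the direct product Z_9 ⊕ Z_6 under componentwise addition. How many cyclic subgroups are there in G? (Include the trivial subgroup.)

16

Group the elements of G by the cyclic subgroup they generate; each cyclic subgroup of order d accounts for φ(d) elements.
Cyclic subgroups by order — order 1: 1; order 2: 1; order 3: 4; order 6: 4; order 9: 3; order 18: 3.
Total: 16.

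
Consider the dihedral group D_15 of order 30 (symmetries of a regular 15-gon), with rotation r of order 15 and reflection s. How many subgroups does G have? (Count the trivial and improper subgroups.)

|G| = 30, so by Lagrange every subgroup order divides 30. Divisors: 1, 2, 3, 5, 6, 10, 15, 30.
Subgroups by order — order 1: 1; order 2: 15; order 3: 1; order 5: 1; order 6: 5; order 10: 3; order 15: 1; order 30: 1.
Total: 1 + 15 + 1 + 1 + 5 + 3 + 1 + 1 = 28.

28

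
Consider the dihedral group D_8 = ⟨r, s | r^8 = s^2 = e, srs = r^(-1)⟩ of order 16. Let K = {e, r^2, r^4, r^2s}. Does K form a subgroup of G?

No

r^2 ∈ K but its inverse r^6 ∉ K, so K is not a subgroup.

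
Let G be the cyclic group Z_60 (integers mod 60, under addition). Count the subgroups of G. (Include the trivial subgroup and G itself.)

A cyclic group of order 60 has exactly one subgroup for each divisor of 60.
Divisors of 60: 1, 2, 3, 4, 5, 6, 10, 12, 15, 20, 30, 60.
So Z_60 has 12 subgroups.

12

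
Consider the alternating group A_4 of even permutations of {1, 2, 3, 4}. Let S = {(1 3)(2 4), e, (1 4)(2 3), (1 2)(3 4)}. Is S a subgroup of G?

Yes

|S| = 4 divides |G| = 12, consistent with Lagrange.
S contains the identity, every element's inverse is in S, and S is closed under ∘: it is a subgroup.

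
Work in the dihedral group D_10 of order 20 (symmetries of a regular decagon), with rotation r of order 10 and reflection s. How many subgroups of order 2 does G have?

11

|G| = 20 and 2 | 20, so subgroups of order 2 are possible by Lagrange.
The subgroups of order 2 are: {e, r^2s}; {e, r^3s}; {e, r^4s}; {e, r^5}; … (11 in all).
So G has 11 subgroups of order 2.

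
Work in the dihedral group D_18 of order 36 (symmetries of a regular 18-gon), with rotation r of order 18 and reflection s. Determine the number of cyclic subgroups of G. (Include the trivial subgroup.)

24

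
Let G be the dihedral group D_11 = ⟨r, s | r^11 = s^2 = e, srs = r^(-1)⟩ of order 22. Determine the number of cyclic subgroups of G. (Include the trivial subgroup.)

A cyclic subgroup of order d is generated by each of its φ(d) elements of order d, so the cyclic subgroups of order d number (#elements of order d)/φ(d).
Cyclic subgroups by order — order 1: 1; order 2: 11; order 11: 1.
Total: 13.

13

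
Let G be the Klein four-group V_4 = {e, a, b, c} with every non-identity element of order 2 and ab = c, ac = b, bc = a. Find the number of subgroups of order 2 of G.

|G| = 4 and 2 | 4, so subgroups of order 2 are possible by Lagrange.
The subgroups of order 2 are: {e, a}; {e, b}; {e, c}.
So G has 3 subgroups of order 2.

3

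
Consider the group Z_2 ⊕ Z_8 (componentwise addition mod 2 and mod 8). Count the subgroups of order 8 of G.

3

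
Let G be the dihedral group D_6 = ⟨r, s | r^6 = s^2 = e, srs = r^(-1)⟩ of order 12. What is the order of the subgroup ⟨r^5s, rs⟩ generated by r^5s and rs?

6

|⟨r^5s⟩| = 2 and |⟨rs⟩| = 2, so |H| is a multiple of lcm(2, 2) = 2 and divides |G| = 12.
Closing under the operation: H = {e, r^2, r^4, rs, r^3s, r^5s}, so |H| = 6.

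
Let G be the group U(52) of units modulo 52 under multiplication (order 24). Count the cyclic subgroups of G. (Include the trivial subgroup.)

12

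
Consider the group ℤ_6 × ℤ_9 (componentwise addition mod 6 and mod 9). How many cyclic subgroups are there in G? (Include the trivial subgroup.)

Each element a generates a cyclic subgroup ⟨a⟩; distinct elements may generate the same one (a cyclic group of order d has φ(d) generators).
Cyclic subgroups by order — order 1: 1; order 2: 1; order 3: 4; order 6: 4; order 9: 3; order 18: 3.
Total: 16.

16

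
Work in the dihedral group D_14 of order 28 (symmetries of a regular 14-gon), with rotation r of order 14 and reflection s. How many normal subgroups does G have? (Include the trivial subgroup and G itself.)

7

G has 28 subgroups. Checking conjugation-invariance by order — order 1: 1/1 normal; order 2: 1/15 normal; order 4: 0/7 normal; order 7: 1/1 normal; order 14: 3/3 normal; order 28: 1/1 normal.
Total normal subgroups: 7.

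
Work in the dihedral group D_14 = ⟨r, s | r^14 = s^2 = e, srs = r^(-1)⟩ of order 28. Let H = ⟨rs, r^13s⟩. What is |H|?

14

|⟨rs⟩| = 2 and |⟨r^13s⟩| = 2, so |H| is a multiple of lcm(2, 2) = 2 and divides |G| = 28.
Closing under the operation: H = {e, r^2, r^4, r^6, r^8, r^10, r^12, rs, r^3s, r^5s, r^7s, r^9s, r^11s, r^13s}, so |H| = 14.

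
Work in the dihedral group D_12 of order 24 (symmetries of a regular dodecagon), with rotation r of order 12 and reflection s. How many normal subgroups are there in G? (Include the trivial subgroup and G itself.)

G has 34 subgroups. Checking conjugation-invariance by order — order 1: 1/1 normal; order 2: 1/13 normal; order 3: 1/1 normal; order 4: 1/7 normal; order 6: 1/5 normal; order 8: 0/3 normal; order 12: 3/3 normal; order 24: 1/1 normal.
Total normal subgroups: 9.

9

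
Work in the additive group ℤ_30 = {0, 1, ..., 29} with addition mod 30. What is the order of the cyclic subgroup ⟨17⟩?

30

In ℤ_30, the order of an element a is n/gcd(a, n).
gcd(17, 30) = 1, so |⟨17⟩| = 30/1 = 30.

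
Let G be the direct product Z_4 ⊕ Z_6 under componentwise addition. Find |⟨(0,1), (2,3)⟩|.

|⟨(0,1)⟩| = 6 and |⟨(2,3)⟩| = 2, so |H| is a multiple of lcm(6, 2) = 6 and divides |G| = 24.
Closing under the operation: H = {(0,0), (0,1), (0,2), (0,3), (0,4), (0,5), (2,0), (2,1), (2,2), (2,3), (2,4), (2,5)}, so |H| = 12.

12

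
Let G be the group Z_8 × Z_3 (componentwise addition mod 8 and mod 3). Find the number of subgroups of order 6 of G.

1

|G| = 24 and 6 | 24, so subgroups of order 6 are possible by Lagrange.
The subgroups of order 6 are: {(0,0), (0,1), (0,2), (4,0), (4,1), (4,2)}.
So G has 1 subgroup of order 6.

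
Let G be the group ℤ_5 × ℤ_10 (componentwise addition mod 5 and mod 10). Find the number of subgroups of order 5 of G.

|G| = 50 and 5 | 50, so subgroups of order 5 are possible by Lagrange.
The subgroups of order 5 are: {(0,0), (0,2), (0,4), (0,6), (0,8)}; {(0,0), (1,0), (2,0), (3,0), (4,0)}; {(0,0), (1,2), (2,4), (3,6), (4,8)}; {(0,0), (1,4), (2,8), (3,2), (4,6)}; … (6 in all).
So G has 6 subgroups of order 5.

6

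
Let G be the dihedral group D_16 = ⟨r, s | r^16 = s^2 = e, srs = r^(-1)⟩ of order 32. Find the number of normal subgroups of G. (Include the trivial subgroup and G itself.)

8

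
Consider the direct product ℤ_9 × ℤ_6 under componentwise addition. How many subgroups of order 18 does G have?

|G| = 54 and 18 | 54, so subgroups of order 18 are possible by Lagrange.
The subgroups of order 18 are: {(0,0), (0,1), (0,2), (0,3), (0,4), (0,5), (3,0), (3,1), (3,2), (3,3), (3,4), (3,5), (6,0), (6,1), (6,2), (6,3), (6,4), (6,5)}; {(0,0), (0,3), (1,0), (1,3), (2,0), (2,3), (3,0), (3,3), (4,0), (4,3), (5,0), (5,3), (6,0), (6,3), (7,0), (7,3), (8,0), (8,3)}; {(0,0), (0,3), (1,1), (1,4), (2,2), (2,5), (3,0), (3,3), (4,1), (4,4), (5,2), (5,5), (6,0), (6,3), (7,1), (7,4), (8,2), (8,5)}; {(0,0), (0,3), (1,2), (1,5), (2,1), (2,4), (3,0), (3,3), (4,2), (4,5), (5,1), (5,4), (6,0), (6,3), (7,2), (7,5), (8,1), (8,4)}.
So G has 4 subgroups of order 18.

4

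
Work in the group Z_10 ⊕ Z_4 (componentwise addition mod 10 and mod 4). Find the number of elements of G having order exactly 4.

4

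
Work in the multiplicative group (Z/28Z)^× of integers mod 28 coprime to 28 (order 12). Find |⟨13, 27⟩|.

4

|⟨13⟩| = 2 and |⟨27⟩| = 2, so |H| is a multiple of lcm(2, 2) = 2 and divides |G| = 12.
Closing under the operation: H = {1, 13, 15, 27}, so |H| = 4.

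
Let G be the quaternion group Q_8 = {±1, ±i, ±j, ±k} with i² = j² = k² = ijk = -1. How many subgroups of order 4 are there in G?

3

|G| = 8 and 4 | 8, so subgroups of order 4 are possible by Lagrange.
The subgroups of order 4 are: {1, -1, i, -i}; {1, -1, j, -j}; {1, -1, k, -k}.
So G has 3 subgroups of order 4.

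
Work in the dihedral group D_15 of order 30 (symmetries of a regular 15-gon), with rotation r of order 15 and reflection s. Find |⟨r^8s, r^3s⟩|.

6

|⟨r^8s⟩| = 2 and |⟨r^3s⟩| = 2, so |H| is a multiple of lcm(2, 2) = 2 and divides |G| = 30.
Closing under the operation: H = {e, r^5, r^10, r^3s, r^8s, r^13s}, so |H| = 6.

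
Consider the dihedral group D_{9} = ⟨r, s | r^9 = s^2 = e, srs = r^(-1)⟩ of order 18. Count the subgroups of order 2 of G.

|G| = 18 and 2 | 18, so subgroups of order 2 are possible by Lagrange.
The subgroups of order 2 are: {e, r^2s}; {e, r^3s}; {e, r^4s}; {e, r^5s}; … (9 in all).
So G has 9 subgroups of order 2.

9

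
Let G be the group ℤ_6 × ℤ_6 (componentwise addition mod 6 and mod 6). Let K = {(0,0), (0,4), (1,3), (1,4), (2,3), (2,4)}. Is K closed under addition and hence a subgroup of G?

No

(2,3) ∈ K but its inverse (4,3) ∉ K, so K is not a subgroup.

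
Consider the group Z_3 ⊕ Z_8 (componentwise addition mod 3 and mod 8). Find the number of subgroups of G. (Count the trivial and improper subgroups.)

8

|G| = 24, so by Lagrange every subgroup order divides 24. Divisors: 1, 2, 3, 4, 6, 8, 12, 24.
Subgroups by order — order 1: 1; order 2: 1; order 3: 1; order 4: 1; order 6: 1; order 8: 1; order 12: 1; order 24: 1.
Total: 1 + 1 + 1 + 1 + 1 + 1 + 1 + 1 = 8.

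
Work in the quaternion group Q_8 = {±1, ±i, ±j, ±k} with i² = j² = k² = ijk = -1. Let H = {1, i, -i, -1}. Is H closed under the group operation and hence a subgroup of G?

|H| = 4 divides |G| = 8, consistent with Lagrange.
H contains the identity, every element's inverse is in H, and H is closed under ·: it is a subgroup.
In fact H = ⟨-i⟩.

Yes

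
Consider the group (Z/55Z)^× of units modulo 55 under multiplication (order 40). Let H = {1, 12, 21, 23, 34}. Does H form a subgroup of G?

No

Closure fails: 34 · 21 = 54 ∉ H. So H is not a subgroup.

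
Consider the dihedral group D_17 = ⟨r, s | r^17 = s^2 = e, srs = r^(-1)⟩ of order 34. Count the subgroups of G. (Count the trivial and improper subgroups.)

20

|G| = 34, so by Lagrange every subgroup order divides 34. Divisors: 1, 2, 17, 34.
Subgroups by order — order 1: 1; order 2: 17; order 17: 1; order 34: 1.
Total: 1 + 17 + 1 + 1 = 20.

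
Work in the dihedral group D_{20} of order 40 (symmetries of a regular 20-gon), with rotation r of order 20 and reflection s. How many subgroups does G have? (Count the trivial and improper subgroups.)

|G| = 40, so by Lagrange every subgroup order divides 40. Divisors: 1, 2, 4, 5, 8, 10, 20, 40.
Subgroups by order — order 1: 1; order 2: 21; order 4: 11; order 5: 1; order 8: 5; order 10: 5; order 20: 3; order 40: 1.
Total: 1 + 21 + 11 + 1 + 5 + 5 + 3 + 1 = 48.

48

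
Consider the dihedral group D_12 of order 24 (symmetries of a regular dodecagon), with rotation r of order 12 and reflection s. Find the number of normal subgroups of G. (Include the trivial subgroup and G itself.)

9

G has 34 subgroups. Checking conjugation-invariance by order — order 1: 1/1 normal; order 2: 1/13 normal; order 3: 1/1 normal; order 4: 1/7 normal; order 6: 1/5 normal; order 8: 0/3 normal; order 12: 3/3 normal; order 24: 1/1 normal.
Total normal subgroups: 9.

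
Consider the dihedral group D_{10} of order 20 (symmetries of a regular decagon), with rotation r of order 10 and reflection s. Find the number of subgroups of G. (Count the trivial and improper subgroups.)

22

|G| = 20, so by Lagrange every subgroup order divides 20. Divisors: 1, 2, 4, 5, 10, 20.
Subgroups by order — order 1: 1; order 2: 11; order 4: 5; order 5: 1; order 10: 3; order 20: 1.
Total: 1 + 11 + 5 + 1 + 3 + 1 = 22.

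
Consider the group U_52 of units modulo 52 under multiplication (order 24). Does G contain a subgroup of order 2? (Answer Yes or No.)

2 | 24. A subgroup of order 2 is {1, 25}.

Yes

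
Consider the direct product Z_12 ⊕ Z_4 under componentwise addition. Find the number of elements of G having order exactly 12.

24

An element (a,b) has order lcm(ord(a), ord(b)); count pairs with lcm equal to 12.
Enumerating gives 24 such elements.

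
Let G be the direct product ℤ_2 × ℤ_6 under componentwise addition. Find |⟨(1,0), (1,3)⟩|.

|⟨(1,0)⟩| = 2 and |⟨(1,3)⟩| = 2, so |H| is a multiple of lcm(2, 2) = 2 and divides |G| = 12.
Closing under the operation: H = {(0,0), (0,3), (1,0), (1,3)}, so |H| = 4.

4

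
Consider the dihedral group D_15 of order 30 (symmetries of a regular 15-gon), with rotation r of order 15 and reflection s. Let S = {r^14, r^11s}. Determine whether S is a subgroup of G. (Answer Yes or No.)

The identity e ∉ S, so S is not a subgroup.

No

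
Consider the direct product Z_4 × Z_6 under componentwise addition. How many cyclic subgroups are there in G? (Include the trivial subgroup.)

A cyclic subgroup of order d is generated by each of its φ(d) elements of order d, so the cyclic subgroups of order d number (#elements of order d)/φ(d).
Cyclic subgroups by order — order 1: 1; order 2: 3; order 3: 1; order 4: 2; order 6: 3; order 12: 2.
Total: 12.

12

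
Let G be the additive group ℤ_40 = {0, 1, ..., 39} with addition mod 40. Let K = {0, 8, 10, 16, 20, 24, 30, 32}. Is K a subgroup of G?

Closure fails: 32 + 10 = 2 ∉ K. So K is not a subgroup.

No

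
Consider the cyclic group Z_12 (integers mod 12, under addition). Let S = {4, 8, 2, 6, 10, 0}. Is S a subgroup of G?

Yes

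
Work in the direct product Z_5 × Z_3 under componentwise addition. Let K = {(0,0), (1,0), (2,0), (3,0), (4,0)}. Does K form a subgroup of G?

Yes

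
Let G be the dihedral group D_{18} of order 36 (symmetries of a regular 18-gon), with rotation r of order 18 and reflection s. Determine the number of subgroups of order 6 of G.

|G| = 36 and 6 | 36, so subgroups of order 6 are possible by Lagrange.
The subgroups of order 6 are: {e, r^6, r^12, r^4s, r^10s, r^16s}; {e, r^6, r^12, r^5s, r^11s, r^17s}; {e, r^6, r^12, s, r^6s, r^12s}; {e, r^6, r^12, rs, r^7s, r^13s}; … (7 in all).
So G has 7 subgroups of order 6.

7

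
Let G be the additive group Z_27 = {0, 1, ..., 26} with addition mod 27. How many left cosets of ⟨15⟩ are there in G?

3

|⟨15⟩| = 9 and |G| = 27.
By Lagrange, [G : H] = |G|/|H| = 27/9 = 3.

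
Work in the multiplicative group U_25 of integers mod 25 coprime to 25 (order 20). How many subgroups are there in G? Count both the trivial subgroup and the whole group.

6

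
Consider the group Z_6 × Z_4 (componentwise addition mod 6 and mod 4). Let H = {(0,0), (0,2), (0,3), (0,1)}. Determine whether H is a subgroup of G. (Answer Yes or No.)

|H| = 4 divides |G| = 24, consistent with Lagrange.
H contains the identity, every element's inverse is in H, and H is closed under +: it is a subgroup.
In fact H = ⟨(0,1)⟩.

Yes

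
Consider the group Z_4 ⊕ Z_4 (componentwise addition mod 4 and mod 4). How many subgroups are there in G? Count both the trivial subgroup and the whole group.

|G| = 16, so by Lagrange every subgroup order divides 16. Divisors: 1, 2, 4, 8, 16.
Subgroups by order — order 1: 1; order 2: 3; order 4: 7; order 8: 3; order 16: 1.
Total: 1 + 3 + 7 + 3 + 1 = 15.

15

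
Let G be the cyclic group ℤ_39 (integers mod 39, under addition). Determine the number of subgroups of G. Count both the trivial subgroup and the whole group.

4

A cyclic group of order 39 has exactly one subgroup for each divisor of 39.
Divisors of 39: 1, 3, 13, 39.
So ℤ_39 has 4 subgroups.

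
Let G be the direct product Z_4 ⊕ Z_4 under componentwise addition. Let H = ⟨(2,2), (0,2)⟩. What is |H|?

4

|⟨(2,2)⟩| = 2 and |⟨(0,2)⟩| = 2, so |H| is a multiple of lcm(2, 2) = 2 and divides |G| = 16.
Closing under the operation: H = {(0,0), (0,2), (2,0), (2,2)}, so |H| = 4.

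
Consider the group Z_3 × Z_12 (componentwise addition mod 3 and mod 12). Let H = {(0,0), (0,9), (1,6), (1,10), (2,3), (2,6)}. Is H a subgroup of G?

No

(2,3) ∈ H but its inverse (1,9) ∉ H, so H is not a subgroup.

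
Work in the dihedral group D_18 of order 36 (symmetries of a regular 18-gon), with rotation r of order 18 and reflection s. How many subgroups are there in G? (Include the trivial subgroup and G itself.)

|G| = 36, so by Lagrange every subgroup order divides 36. Divisors: 1, 2, 3, 4, 6, 9, 12, 18, 36.
Subgroups by order — order 1: 1; order 2: 19; order 3: 1; order 4: 9; order 6: 7; order 9: 1; order 12: 3; order 18: 3; order 36: 1.
Total: 1 + 19 + 1 + 9 + 7 + 1 + 3 + 3 + 1 = 45.

45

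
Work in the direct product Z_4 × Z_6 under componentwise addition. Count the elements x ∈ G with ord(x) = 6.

An element (a,b) has order lcm(ord(a), ord(b)); count pairs with lcm equal to 6.
Enumerating gives 6 such elements.

6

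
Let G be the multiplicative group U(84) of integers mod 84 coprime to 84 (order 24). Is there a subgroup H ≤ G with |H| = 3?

Yes

3 | 24. A subgroup of order 3 is {1, 25, 37}.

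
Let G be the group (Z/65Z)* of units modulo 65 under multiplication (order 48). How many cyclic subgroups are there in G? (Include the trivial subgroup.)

A cyclic subgroup of order d is generated by each of its φ(d) elements of order d, so the cyclic subgroups of order d number (#elements of order d)/φ(d).
Cyclic subgroups by order — order 1: 1; order 2: 3; order 3: 1; order 4: 6; order 6: 3; order 12: 6.
Total: 20.

20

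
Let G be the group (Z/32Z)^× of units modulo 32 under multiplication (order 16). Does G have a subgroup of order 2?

Yes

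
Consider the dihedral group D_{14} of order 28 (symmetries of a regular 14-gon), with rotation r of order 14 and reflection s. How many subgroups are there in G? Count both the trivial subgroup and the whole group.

28

|G| = 28, so by Lagrange every subgroup order divides 28. Divisors: 1, 2, 4, 7, 14, 28.
Subgroups by order — order 1: 1; order 2: 15; order 4: 7; order 7: 1; order 14: 3; order 28: 1.
Total: 1 + 15 + 7 + 1 + 3 + 1 = 28.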